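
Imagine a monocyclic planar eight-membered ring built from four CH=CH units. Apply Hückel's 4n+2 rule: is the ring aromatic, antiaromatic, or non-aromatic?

Antiaromatic

Check conjugation: the double-bond atoms are sp², each contributing one p electron — every position has a p orbital, so the cyclic π system is continuous.
Counting π electrons: 4 × 2 = 8 from the 4 double-bond units.
With 8 = 4·2 π electrons, Hückel's rule classifies the planar ring as antiaromatic.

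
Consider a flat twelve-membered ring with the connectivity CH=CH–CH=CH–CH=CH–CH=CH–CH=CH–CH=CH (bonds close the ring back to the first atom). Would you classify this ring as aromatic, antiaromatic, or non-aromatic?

Check conjugation: the double-bond atoms are sp², each contributing one p electron — every position has a p orbital, so the cyclic π system is continuous.
Counting π electrons: 6 × 2 = 12 from the 6 double-bond units.
A 4n π count (12, n = 3) in a planar conjugated ring means antiaromatic.

Antiaromatic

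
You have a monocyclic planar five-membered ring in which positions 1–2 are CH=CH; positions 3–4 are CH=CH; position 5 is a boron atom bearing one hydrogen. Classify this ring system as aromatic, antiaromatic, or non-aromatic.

Every ring atom contributes a p orbital perpendicular to the ring (every atom in a ring double bond is sp² and brings one electron to the p orbital; the boron has an empty p orbital), so the π system is cyclic and fully conjugated.
π-electron count: 2 × 2 = 4 from the double-bond units + 0 from the BH atom = 4.
A 4n π count (4, n = 1) in a planar conjugated ring means antiaromatic.
This is borole.

Antiaromatic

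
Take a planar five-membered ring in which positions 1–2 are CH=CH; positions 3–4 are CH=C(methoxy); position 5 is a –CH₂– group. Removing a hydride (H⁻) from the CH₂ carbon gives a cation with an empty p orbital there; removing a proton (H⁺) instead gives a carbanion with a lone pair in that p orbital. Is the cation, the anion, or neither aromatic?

Both ions have a continuous loop of p orbitals — each ring atom is sp².
Cation: 2 × 2 + 0 = 4 π electrons → 4(1), antiaromatic.
Anion: 2 × 2 + 2 = 6 π electrons → 4(1)+2, aromatic.

The anion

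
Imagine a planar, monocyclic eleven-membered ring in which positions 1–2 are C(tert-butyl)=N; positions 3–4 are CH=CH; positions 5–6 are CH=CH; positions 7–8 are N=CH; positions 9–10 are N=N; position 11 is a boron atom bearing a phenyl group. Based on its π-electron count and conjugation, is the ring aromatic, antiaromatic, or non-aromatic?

Aromatic

All ring atoms are sp² and supply a p orbital to the ring (every atom in a ring double bond is sp² and brings one electron to the p orbital; the doubly-bonded nitrogens are pyridine-type — their lone pairs lie in the ring plane, leaving one electron in the p orbital; the boron has an empty p orbital); the conjugation is uninterrupted.
Tallying contributions gives 5 × 2 = 10 from the double-bond units + 0 from the B(phenyl) atom = 10.
With 10 π electrons (n = 2), the Hückel 4n+2 condition holds.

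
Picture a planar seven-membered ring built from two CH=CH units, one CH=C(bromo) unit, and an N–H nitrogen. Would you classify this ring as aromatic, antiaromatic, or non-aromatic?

Every ring atom contributes a p orbital perpendicular to the ring (every atom in a ring double bond is sp² and brings one electron to the p orbital; the pyrrole-type nitrogen donates its lone pair from the p orbital), so the π system is cyclic and fully conjugated.
Counting π electrons: 3 × 2 = 6 from the double-bond units + 2 from the NH atom = 8.
8 is a 4n count (n = 2), so the planar conjugated ring is antiaromatic.

Antiaromatic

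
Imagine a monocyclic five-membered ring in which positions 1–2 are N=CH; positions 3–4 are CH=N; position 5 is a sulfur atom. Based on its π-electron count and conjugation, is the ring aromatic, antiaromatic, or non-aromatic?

Aromatic

All ring atoms are sp² and supply a p orbital to the ring (each doubly-bonded ring atom is sp² with one p-orbital electron; each =N– nitrogen is pyridine-type (lone pair in the sp² plane, one electron in the p orbital); the sulfur donates one lone pair from its p orbital); the conjugation is uninterrupted.
Tallying contributions gives 2 × 2 = 4 from the double-bond units + 2 from the S atom = 6.
With 6 π electrons (n = 1), the Hückel 4n+2 condition holds.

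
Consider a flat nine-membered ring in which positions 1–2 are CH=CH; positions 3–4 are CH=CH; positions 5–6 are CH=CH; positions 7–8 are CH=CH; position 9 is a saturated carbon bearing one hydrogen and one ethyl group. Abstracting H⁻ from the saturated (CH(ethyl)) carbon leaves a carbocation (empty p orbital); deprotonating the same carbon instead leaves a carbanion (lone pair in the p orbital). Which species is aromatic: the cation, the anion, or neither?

The anion

Once that carbon is sp², every ring atom has a p orbital and both ions are fully conjugated.
Cation: 4 × 2 + 0 = 8 π electrons → 4(2), antiaromatic.
Anion: 4 × 2 + 2 = 10 π electrons → 4(2)+2, aromatic.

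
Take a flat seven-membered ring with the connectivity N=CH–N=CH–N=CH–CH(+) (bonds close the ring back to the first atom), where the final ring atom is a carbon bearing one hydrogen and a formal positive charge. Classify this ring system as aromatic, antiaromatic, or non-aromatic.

The p orbitals form a continuous loop: every atom in a ring double bond is sp² and brings one electron to the p orbital; the doubly-bonded nitrogens are pyridine-type — their lone pairs lie in the ring plane, leaving one electron in the p orbital; the carbocation has an empty p orbital. The ring is fully conjugated.
π-electron count: 3 × 2 = 6 from the double-bond units + 0 from the CH(+) atom = 6.
Since 6 = 4·1 + 2, the ring meets the 4n+2 criterion.

Aromatic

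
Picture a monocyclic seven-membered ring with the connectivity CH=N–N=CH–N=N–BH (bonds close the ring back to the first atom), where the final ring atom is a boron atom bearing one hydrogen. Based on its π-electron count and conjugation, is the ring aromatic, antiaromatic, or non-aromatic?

Aromatic

Every ring atom contributes a p orbital perpendicular to the ring (every atom in a ring double bond is sp² and brings one electron to the p orbital; each sp² =N– keeps its lone pair in-plane and puts one electron into the π system; the boron has an empty p orbital), so the π system is cyclic and fully conjugated.
Tallying contributions gives 3 × 2 = 6 from the double-bond units + 0 from the BH atom = 6.
With 6 π electrons (n = 1), the Hückel 4n+2 condition holds.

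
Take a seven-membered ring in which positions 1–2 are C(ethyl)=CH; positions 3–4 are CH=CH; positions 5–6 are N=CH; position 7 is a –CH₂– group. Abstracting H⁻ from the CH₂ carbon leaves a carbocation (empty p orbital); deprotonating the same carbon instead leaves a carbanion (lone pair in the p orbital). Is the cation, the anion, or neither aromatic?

The cation

In both ions every ring atom is sp² and contributes a p orbital, so both rings are fully conjugated.
Cation: 3 × 2 + 0 = 6 π electrons → 4(1)+2, aromatic.
Anion: 3 × 2 + 2 = 8 π electrons → 4(2), antiaromatic.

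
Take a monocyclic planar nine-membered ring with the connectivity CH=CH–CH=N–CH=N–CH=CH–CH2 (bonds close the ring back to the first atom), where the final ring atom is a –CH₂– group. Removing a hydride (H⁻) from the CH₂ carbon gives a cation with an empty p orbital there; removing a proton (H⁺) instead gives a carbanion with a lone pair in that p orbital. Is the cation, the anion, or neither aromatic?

The anion

Both ions have a continuous loop of p orbitals — each ring atom is sp².
Cation: 4 × 2 + 0 = 8 π electrons → 4(2), antiaromatic.
Anion: 4 × 2 + 2 = 10 π electrons → 4(2)+2, aromatic.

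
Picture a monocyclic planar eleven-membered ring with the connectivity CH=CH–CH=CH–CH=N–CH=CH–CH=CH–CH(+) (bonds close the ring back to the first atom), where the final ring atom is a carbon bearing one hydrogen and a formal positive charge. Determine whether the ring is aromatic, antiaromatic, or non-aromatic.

All ring atoms are sp² and supply a p orbital to the ring (the double-bond atoms are sp², each contributing one p electron; the doubly-bonded nitrogens are pyridine-type — their lone pairs lie in the ring plane, leaving one electron in the p orbital; the carbocation has an empty p orbital); the conjugation is uninterrupted.
Adding the contributions, 5 × 2 = 10 from the double-bond units + 0 from the CH(+) atom = 10.
That gives a 4n+2 count (10, n = 2).

Aromatic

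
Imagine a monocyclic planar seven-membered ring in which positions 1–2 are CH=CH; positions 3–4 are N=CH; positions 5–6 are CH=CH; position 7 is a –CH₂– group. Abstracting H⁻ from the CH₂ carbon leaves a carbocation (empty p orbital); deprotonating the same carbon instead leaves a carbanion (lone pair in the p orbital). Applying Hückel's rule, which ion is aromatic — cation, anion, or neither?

The cation

In either ion the ring is fully conjugated: every atom, including the new sp² carbon, supplies a p orbital.
Cation: 3 × 2 + 0 = 6 π electrons → 4(1)+2, aromatic.
Anion: 3 × 2 + 2 = 8 π electrons → 4(2), antiaromatic.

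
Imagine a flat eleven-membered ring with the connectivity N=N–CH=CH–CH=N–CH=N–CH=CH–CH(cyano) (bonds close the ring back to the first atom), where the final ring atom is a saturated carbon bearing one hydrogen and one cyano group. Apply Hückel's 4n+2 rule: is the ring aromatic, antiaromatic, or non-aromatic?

At the CH(cyano) position, that saturated carbon is sp³ and has no p orbital in the ring π system; the ring's p-orbital overlap is broken there.
A ring that is not fully conjugated cannot be aromatic or antiaromatic regardless of its π-electron count.

Non-aromatic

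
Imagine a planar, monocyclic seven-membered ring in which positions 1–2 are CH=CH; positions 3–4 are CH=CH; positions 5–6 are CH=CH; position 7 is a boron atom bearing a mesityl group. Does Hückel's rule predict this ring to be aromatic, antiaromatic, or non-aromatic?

Aromatic

All ring atoms are sp² and supply a p orbital to the ring (the double-bond atoms are sp², each contributing one p electron; the boron has an empty p orbital); the conjugation is uninterrupted.
Tallying contributions gives 3 × 2 = 6 from the double-bond units + 0 from the B(mesityl) atom = 6.
6 = 4(1) + 2, which satisfies Hückel's 4n+2 rule.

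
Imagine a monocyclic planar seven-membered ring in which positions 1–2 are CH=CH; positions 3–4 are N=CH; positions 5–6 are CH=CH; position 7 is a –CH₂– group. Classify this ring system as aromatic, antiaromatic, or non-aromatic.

The CH2 position has four σ bonds — the tetrahedral CH₂ carbon is sp³ and has no p orbital in the ring π system — so the cyclic conjugation is interrupted.
Without a continuous loop of overlapping p orbitals the Hückel electron count never comes into play.

Non-aromatic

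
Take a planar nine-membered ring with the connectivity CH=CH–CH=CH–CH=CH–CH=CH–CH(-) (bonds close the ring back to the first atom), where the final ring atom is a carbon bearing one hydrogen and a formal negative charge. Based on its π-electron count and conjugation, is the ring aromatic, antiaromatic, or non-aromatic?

Every ring atom contributes a p orbital perpendicular to the ring (each doubly-bonded ring atom is sp² with one p-orbital electron; the carbanion's lone pair occupies the p orbital), so the π system is cyclic and fully conjugated.
Tallying contributions gives 4 × 2 = 8 from the double-bond units + 2 from the CH(-) atom = 10.
With 10 π electrons (n = 2), the Hückel 4n+2 condition holds.

Aromatic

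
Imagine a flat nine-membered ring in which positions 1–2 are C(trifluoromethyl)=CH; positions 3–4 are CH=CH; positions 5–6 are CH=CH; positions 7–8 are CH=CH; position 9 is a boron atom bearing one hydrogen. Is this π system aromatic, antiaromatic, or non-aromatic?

Antiaromatic

The p orbitals form a continuous loop: each doubly-bonded ring atom is sp² with one p-orbital electron; the boron has an empty p orbital. The ring is fully conjugated.
π-electron count: 4 × 2 = 8 from the double-bond units + 0 from the BH atom = 8.
8 is a 4n count (n = 2), so the planar conjugated ring is antiaromatic.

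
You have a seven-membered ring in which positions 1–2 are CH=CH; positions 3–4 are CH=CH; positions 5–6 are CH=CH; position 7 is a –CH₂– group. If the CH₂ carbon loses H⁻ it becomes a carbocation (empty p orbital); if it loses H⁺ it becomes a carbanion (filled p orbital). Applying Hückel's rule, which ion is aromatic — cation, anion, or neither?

The cation

Once that carbon is sp², every ring atom has a p orbital and both ions are fully conjugated.
Cation: 3 × 2 + 0 = 6 π electrons → 4(1)+2, aromatic.
Anion: 3 × 2 + 2 = 8 π electrons → 4(2), antiaromatic.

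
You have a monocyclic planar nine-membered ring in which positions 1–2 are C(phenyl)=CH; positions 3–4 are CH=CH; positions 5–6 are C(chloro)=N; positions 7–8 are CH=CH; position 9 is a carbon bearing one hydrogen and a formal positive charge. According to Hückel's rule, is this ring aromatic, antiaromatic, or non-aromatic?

Antiaromatic

Every ring atom contributes a p orbital perpendicular to the ring (the double-bond atoms are sp², each contributing one p electron; the doubly-bonded nitrogens are pyridine-type — their lone pairs lie in the ring plane, leaving one electron in the p orbital; the carbocation has an empty p orbital), so the π system is cyclic and fully conjugated.
π-electron count: 4 × 2 = 8 from the double-bond units + 0 from the CH(+) atom = 8.
A 4n π count (8, n = 2) in a planar conjugated ring means antiaromatic.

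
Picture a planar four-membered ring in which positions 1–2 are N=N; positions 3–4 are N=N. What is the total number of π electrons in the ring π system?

Every ring atom contributes a p orbital perpendicular to the ring (the double-bond atoms are sp², each contributing one p electron; each sp² =N– keeps its lone pair in-plane and puts one electron into the π system), so the π system is cyclic and fully conjugated.
π-electron count: 2 × 2 = 4 from the 2 double-bond units.

4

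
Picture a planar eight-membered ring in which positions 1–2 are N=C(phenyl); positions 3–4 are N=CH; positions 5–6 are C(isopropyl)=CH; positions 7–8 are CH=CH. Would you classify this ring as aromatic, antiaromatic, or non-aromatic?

The p orbitals form a continuous loop: the double-bond atoms are sp², each contributing one p electron; the doubly-bonded nitrogens are pyridine-type — their lone pairs lie in the ring plane, leaving one electron in the p orbital. The ring is fully conjugated.
Adding the contributions, 4 × 2 = 8 from the 4 double-bond units.
A 4n π count (8, n = 2) in a planar conjugated ring means antiaromatic.

Antiaromatic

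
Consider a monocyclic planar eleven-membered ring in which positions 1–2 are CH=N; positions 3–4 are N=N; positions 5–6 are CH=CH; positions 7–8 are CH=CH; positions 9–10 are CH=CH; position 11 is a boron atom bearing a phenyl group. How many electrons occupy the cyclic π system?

All ring atoms are sp² and supply a p orbital to the ring (each doubly-bonded ring atom is sp² with one p-orbital electron; each sp² =N– keeps its lone pair in-plane and puts one electron into the π system; the boron has an empty p orbital); the conjugation is uninterrupted.
Adding the contributions, 5 × 2 = 10 from the double-bond units + 0 from the B(phenyl) atom = 10.

10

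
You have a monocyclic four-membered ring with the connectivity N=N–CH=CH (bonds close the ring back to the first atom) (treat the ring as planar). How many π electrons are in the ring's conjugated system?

The p orbitals form a continuous loop: the double-bond atoms are sp², each contributing one p electron; the doubly-bonded nitrogens are pyridine-type — their lone pairs lie in the ring plane, leaving one electron in the p orbital. The ring is fully conjugated.
π-electron count: 2 × 2 = 4 from the 2 double-bond units.

4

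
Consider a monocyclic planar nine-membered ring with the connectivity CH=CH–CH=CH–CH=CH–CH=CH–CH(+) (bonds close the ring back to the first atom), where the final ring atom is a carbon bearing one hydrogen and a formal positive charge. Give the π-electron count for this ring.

All ring atoms are sp² and supply a p orbital to the ring (each doubly-bonded ring atom is sp² with one p-orbital electron; the carbocation has an empty p orbital); the conjugation is uninterrupted.
Adding the contributions, 4 × 2 = 8 from the double-bond units + 0 from the CH(+) atom = 8.

8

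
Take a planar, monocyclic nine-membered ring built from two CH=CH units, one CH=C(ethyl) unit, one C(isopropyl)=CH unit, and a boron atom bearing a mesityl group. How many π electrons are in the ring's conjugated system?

All ring atoms are sp² and supply a p orbital to the ring (every atom in a ring double bond is sp² and brings one electron to the p orbital; the boron has an empty p orbital); the conjugation is uninterrupted.
Adding the contributions, 4 × 2 = 8 from the double-bond units + 0 from the B(mesityl) atom = 8.

8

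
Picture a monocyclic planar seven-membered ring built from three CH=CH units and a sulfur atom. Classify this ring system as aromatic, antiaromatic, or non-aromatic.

Antiaromatic

Every ring atom contributes a p orbital perpendicular to the ring (each doubly-bonded ring atom is sp² with one p-orbital electron; the sulfur donates one lone pair from its p orbital), so the π system is cyclic and fully conjugated.
Adding the contributions, 3 × 2 = 6 from the double-bond units + 2 from the S atom = 8.
8 is a 4n count (n = 2), so the planar conjugated ring is antiaromatic.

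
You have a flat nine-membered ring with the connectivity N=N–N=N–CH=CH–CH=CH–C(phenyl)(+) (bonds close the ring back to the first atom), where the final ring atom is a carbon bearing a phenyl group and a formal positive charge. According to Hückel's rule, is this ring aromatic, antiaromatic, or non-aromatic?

All ring atoms are sp² and supply a p orbital to the ring (the double-bond atoms are sp², each contributing one p electron; each sp² =N– keeps its lone pair in-plane and puts one electron into the π system; the carbocation has an empty p orbital); the conjugation is uninterrupted.
Tallying contributions gives 4 × 2 = 8 from the double-bond units + 0 from the C(phenyl)(+) atom = 8.
With 8 = 4·2 π electrons, Hückel's rule classifies the planar ring as antiaromatic.

Antiaromatic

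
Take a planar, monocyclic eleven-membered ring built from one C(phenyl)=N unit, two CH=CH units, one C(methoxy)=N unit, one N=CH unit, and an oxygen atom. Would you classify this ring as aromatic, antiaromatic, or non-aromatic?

Every ring atom contributes a p orbital perpendicular to the ring (each doubly-bonded ring atom is sp² with one p-orbital electron; each sp² =N– keeps its lone pair in-plane and puts one electron into the π system; the oxygen donates one lone pair from its p orbital), so the π system is cyclic and fully conjugated.
Tallying contributions gives 5 × 2 = 10 from the double-bond units + 2 from the O atom = 12.
A 4n π count (12, n = 3) in a planar conjugated ring means antiaromatic.

Antiaromatic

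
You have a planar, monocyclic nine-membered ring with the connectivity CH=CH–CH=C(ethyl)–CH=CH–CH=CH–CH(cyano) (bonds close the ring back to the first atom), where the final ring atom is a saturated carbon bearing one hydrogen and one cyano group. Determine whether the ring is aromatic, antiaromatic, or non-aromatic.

Non-aromatic

The CH(cyano) carbon is saturated: that saturated carbon is sp³ and has no p orbital in the ring π system. Conjugation is not continuous around the ring.
Broken conjugation rules out both aromaticity and antiaromaticity.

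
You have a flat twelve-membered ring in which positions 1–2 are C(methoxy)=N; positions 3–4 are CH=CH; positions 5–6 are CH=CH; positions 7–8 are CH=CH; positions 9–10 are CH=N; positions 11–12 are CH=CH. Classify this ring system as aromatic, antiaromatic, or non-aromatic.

Antiaromatic

Every ring atom contributes a p orbital perpendicular to the ring (the double-bond atoms are sp², each contributing one p electron; the doubly-bonded nitrogens are pyridine-type — their lone pairs lie in the ring plane, leaving one electron in the p orbital), so the π system is cyclic and fully conjugated.
Adding the contributions, 6 × 2 = 12 from the 6 double-bond units.
12 is a 4n count (n = 3), so the planar conjugated ring is antiaromatic.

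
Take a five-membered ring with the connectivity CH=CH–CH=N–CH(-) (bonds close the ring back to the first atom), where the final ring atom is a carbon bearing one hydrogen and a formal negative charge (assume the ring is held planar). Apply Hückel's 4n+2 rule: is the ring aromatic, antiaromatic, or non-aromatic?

All ring atoms are sp² and supply a p orbital to the ring (the double-bond atoms are sp², each contributing one p electron; the doubly-bonded nitrogens are pyridine-type — their lone pairs lie in the ring plane, leaving one electron in the p orbital; the carbanion's lone pair occupies the p orbital); the conjugation is uninterrupted.
Tallying contributions gives 2 × 2 = 4 from the double-bond units + 2 from the CH(-) atom = 6.
Since 6 = 4·1 + 2, the ring meets the 4n+2 criterion.

Aromatic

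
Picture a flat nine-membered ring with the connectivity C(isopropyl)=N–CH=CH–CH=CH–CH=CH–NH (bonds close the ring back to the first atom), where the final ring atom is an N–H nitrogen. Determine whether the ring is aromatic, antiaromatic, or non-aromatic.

All ring atoms are sp² and supply a p orbital to the ring (each doubly-bonded ring atom is sp² with one p-orbital electron; the doubly-bonded nitrogens are pyridine-type — their lone pairs lie in the ring plane, leaving one electron in the p orbital; the pyrrole-type nitrogen donates its lone pair from the p orbital); the conjugation is uninterrupted.
Counting π electrons: 4 × 2 = 8 from the double-bond units + 2 from the NH atom = 10.
With 10 π electrons (n = 2), the Hückel 4n+2 condition holds.

Aromatic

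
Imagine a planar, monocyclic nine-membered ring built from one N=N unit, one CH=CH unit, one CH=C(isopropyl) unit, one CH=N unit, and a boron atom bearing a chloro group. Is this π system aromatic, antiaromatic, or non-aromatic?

Antiaromatic

The p orbitals form a continuous loop: each doubly-bonded ring atom is sp² with one p-orbital electron; the doubly-bonded nitrogens are pyridine-type — their lone pairs lie in the ring plane, leaving one electron in the p orbital; the boron has an empty p orbital. The ring is fully conjugated.
π-electron count: 4 × 2 = 8 from the double-bond units + 0 from the B(chloro) atom = 8.
8 = 4(2); a planar, fully conjugated 4n system is antiaromatic.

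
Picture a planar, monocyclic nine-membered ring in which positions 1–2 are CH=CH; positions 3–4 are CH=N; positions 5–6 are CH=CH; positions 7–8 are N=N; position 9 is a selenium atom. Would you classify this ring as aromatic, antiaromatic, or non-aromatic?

Aromatic

The p orbitals form a continuous loop: every atom in a ring double bond is sp² and brings one electron to the p orbital; each =N– nitrogen is pyridine-type (lone pair in the sp² plane, one electron in the p orbital); the selenium donates one lone pair from its p orbital. The ring is fully conjugated.
Tallying contributions gives 4 × 2 = 8 from the double-bond units + 2 from the Se atom = 10.
Since 10 = 4·2 + 2, the ring meets the 4n+2 criterion.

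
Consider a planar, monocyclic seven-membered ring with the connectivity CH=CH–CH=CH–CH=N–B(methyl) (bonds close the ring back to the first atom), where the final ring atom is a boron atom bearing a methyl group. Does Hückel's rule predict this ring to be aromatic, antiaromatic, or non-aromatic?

Aromatic

Every ring atom contributes a p orbital perpendicular to the ring (every atom in a ring double bond is sp² and brings one electron to the p orbital; each sp² =N– keeps its lone pair in-plane and puts one electron into the π system; the boron has an empty p orbital), so the π system is cyclic and fully conjugated.
Counting π electrons: 3 × 2 = 6 from the double-bond units + 0 from the B(methyl) atom = 6.
Since 6 = 4·1 + 2, the ring meets the 4n+2 criterion.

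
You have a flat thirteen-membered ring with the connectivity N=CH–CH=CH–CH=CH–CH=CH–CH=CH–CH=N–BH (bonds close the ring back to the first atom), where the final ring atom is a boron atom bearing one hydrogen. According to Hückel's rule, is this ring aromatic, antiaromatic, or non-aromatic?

Every ring atom contributes a p orbital perpendicular to the ring (each doubly-bonded ring atom is sp² with one p-orbital electron; the doubly-bonded nitrogens are pyridine-type — their lone pairs lie in the ring plane, leaving one electron in the p orbital; the boron has an empty p orbital), so the π system is cyclic and fully conjugated.
Counting π electrons: 6 × 2 = 12 from the double-bond units + 0 from the BH atom = 12.
A 4n π count (12, n = 3) in a planar conjugated ring means antiaromatic.

Antiaromatic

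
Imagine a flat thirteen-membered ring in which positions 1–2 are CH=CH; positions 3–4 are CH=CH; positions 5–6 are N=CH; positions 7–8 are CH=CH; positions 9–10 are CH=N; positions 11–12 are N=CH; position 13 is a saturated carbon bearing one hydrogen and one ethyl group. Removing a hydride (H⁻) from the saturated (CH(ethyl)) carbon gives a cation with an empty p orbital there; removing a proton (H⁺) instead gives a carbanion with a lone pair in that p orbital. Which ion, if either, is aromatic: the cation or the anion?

In both ions every ring atom is sp² and contributes a p orbital, so both rings are fully conjugated.
Cation: 6 × 2 + 0 = 12 π electrons → 4(3), antiaromatic.
Anion: 6 × 2 + 2 = 14 π electrons → 4(3)+2, aromatic.

The anion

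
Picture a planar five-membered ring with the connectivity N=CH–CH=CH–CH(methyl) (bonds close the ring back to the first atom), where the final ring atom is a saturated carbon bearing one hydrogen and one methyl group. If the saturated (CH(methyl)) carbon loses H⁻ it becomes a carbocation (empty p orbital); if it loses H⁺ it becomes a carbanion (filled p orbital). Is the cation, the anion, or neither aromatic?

Both ions have a continuous loop of p orbitals — each ring atom is sp².
Cation: 2 × 2 + 0 = 4 π electrons → 4(1), antiaromatic.
Anion: 2 × 2 + 2 = 6 π electrons → 4(1)+2, aromatic.

The anion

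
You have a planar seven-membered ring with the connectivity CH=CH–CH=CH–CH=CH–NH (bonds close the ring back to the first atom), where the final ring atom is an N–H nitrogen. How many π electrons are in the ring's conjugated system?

8

All ring atoms are sp² and supply a p orbital to the ring (every atom in a ring double bond is sp² and brings one electron to the p orbital; the pyrrole-type nitrogen donates its lone pair from the p orbital); the conjugation is uninterrupted.
Adding the contributions, 3 × 2 = 6 from the double-bond units + 2 from the NH atom = 8.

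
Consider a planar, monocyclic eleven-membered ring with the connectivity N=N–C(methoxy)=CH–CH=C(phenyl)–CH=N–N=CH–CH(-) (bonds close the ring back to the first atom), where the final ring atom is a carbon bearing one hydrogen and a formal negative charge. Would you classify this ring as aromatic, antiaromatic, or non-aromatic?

Check conjugation: every atom in a ring double bond is sp² and brings one electron to the p orbital; the doubly-bonded nitrogens are pyridine-type — their lone pairs lie in the ring plane, leaving one electron in the p orbital; the carbanion's lone pair occupies the p orbital — every position has a p orbital, so the cyclic π system is continuous.
Counting π electrons: 5 × 2 = 10 from the double-bond units + 2 from the CH(-) atom = 12.
12 is a 4n count (n = 3), so the planar conjugated ring is antiaromatic.

Antiaromatic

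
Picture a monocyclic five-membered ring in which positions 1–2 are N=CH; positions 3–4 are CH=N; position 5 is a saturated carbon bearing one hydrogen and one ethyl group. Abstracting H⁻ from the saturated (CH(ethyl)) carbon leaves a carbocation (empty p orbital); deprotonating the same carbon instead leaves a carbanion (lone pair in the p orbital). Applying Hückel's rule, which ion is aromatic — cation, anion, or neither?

Once that carbon is sp², every ring atom has a p orbital and both ions are fully conjugated.
Cation: 2 × 2 + 0 = 4 π electrons → 4(1), antiaromatic.
Anion: 2 × 2 + 2 = 6 π electrons → 4(1)+2, aromatic.

The anion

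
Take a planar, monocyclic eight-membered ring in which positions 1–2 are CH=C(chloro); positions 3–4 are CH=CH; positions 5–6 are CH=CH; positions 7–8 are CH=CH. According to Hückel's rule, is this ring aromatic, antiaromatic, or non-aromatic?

Antiaromatic

Check conjugation: the double-bond atoms are sp², each contributing one p electron — every position has a p orbital, so the cyclic π system is continuous.
Tallying contributions gives 4 × 2 = 8 from the 4 double-bond units.
8 = 4(2); a planar, fully conjugated 4n system is antiaromatic.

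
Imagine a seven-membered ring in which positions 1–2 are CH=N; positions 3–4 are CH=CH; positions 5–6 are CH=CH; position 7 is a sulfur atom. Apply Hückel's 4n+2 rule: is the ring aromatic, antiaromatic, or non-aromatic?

All ring atoms are sp² and supply a p orbital to the ring (the double-bond atoms are sp², each contributing one p electron; each =N– nitrogen is pyridine-type (lone pair in the sp² plane, one electron in the p orbital); the sulfur donates one lone pair from its p orbital); the conjugation is uninterrupted.
Adding the contributions, 3 × 2 = 6 from the double-bond units + 2 from the S atom = 8.
8 is a 4n count (n = 2), so the planar conjugated ring is antiaromatic.

Antiaromatic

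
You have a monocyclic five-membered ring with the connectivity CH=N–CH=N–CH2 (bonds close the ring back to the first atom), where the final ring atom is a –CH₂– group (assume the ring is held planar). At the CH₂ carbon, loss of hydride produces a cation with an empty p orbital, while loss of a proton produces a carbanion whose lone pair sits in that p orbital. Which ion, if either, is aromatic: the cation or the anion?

The anion

Once that carbon is sp², every ring atom has a p orbital and both ions are fully conjugated.
Cation: 2 × 2 + 0 = 4 π electrons → 4(1), antiaromatic.
Anion: 2 × 2 + 2 = 6 π electrons → 4(1)+2, aromatic.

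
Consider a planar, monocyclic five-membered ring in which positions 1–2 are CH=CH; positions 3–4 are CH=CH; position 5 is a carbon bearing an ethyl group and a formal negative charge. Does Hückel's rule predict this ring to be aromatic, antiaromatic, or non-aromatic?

Check conjugation: each doubly-bonded ring atom is sp² with one p-orbital electron; the carbanion's lone pair occupies the p orbital — every position has a p orbital, so the cyclic π system is continuous.
π-electron count: 2 × 2 = 4 from the double-bond units + 2 from the C(ethyl)(-) atom = 6.
With 6 π electrons (n = 1), the Hückel 4n+2 condition holds.

Aromatic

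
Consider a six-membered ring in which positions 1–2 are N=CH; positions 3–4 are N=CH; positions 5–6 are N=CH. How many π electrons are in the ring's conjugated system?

6

Check conjugation: each doubly-bonded ring atom is sp² with one p-orbital electron; the doubly-bonded nitrogens are pyridine-type — their lone pairs lie in the ring plane, leaving one electron in the p orbital — every position has a p orbital, so the cyclic π system is continuous.
π-electron count: 3 × 2 = 6 from the 3 double-bond units.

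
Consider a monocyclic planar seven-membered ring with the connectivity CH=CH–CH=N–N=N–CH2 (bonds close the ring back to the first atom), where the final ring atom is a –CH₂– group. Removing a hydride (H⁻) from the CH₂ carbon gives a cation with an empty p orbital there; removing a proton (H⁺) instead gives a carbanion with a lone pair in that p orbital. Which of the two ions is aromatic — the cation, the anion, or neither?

In either ion the ring is fully conjugated: every atom, including the new sp² carbon, supplies a p orbital.
Cation: 3 × 2 + 0 = 6 π electrons → 4(1)+2, aromatic.
Anion: 3 × 2 + 2 = 8 π electrons → 4(2), antiaromatic.

The cation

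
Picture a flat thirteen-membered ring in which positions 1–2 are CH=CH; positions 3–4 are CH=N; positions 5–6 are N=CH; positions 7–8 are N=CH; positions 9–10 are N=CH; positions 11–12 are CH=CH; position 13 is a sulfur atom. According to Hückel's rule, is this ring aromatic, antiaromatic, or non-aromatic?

Aromatic

The p orbitals form a continuous loop: the double-bond atoms are sp², each contributing one p electron; each sp² =N– keeps its lone pair in-plane and puts one electron into the π system; the sulfur donates one lone pair from its p orbital. The ring is fully conjugated.
π-electron count: 6 × 2 = 12 from the double-bond units + 2 from the S atom = 14.
With 14 π electrons (n = 3), the Hückel 4n+2 condition holds.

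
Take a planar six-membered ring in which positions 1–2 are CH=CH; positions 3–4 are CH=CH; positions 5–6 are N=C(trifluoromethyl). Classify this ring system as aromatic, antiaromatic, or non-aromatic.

Every ring atom contributes a p orbital perpendicular to the ring (every atom in a ring double bond is sp² and brings one electron to the p orbital; the doubly-bonded nitrogens are pyridine-type — their lone pairs lie in the ring plane, leaving one electron in the p orbital), so the π system is cyclic and fully conjugated.
Tallying contributions gives 3 × 2 = 6 from the 3 double-bond units.
6 = 4(1) + 2, which satisfies Hückel's 4n+2 rule.

Aromatic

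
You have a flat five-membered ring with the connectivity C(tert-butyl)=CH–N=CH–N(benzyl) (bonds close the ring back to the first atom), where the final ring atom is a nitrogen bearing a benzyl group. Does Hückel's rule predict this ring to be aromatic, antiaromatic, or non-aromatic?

Aromatic

The p orbitals form a continuous loop: every atom in a ring double bond is sp² and brings one electron to the p orbital; each =N– nitrogen is pyridine-type (lone pair in the sp² plane, one electron in the p orbital); the pyrrole-type nitrogen donates its lone pair from the p orbital. The ring is fully conjugated.
Counting π electrons: 2 × 2 = 4 from the double-bond units + 2 from the N(benzyl) atom = 6.
Since 6 = 4·1 + 2, the ring meets the 4n+2 criterion.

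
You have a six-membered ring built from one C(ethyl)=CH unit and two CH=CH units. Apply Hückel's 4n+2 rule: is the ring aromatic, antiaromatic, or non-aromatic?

Aromatic

All ring atoms are sp² and supply a p orbital to the ring (every atom in a ring double bond is sp² and brings one electron to the p orbital); the conjugation is uninterrupted.
Adding the contributions, 3 × 2 = 6 from the 3 double-bond units.
Since 6 = 4·1 + 2, the ring meets the 4n+2 criterion.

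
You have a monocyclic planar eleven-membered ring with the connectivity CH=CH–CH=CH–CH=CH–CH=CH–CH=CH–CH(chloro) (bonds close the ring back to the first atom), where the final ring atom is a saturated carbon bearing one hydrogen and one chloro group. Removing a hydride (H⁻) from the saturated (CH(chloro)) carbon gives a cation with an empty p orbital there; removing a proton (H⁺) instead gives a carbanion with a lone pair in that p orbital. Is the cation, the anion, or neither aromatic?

In both ions every ring atom is sp² and contributes a p orbital, so both rings are fully conjugated.
Cation: 5 × 2 + 0 = 10 π electrons → 4(2)+2, aromatic.
Anion: 5 × 2 + 2 = 12 π electrons → 4(3), antiaromatic.

The cation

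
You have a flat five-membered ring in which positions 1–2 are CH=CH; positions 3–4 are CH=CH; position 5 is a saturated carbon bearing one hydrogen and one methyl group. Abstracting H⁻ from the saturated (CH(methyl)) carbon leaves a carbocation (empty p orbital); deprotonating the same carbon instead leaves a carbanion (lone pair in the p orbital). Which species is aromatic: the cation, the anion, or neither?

The anion

In both ions every ring atom is sp² and contributes a p orbital, so both rings are fully conjugated.
Cation: 2 × 2 + 0 = 4 π electrons → 4(1), antiaromatic.
Anion: 2 × 2 + 2 = 6 π electrons → 4(1)+2, aromatic.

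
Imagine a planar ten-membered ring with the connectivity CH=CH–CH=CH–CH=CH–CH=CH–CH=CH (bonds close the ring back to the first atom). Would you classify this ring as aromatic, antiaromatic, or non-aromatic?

All ring atoms are sp² and supply a p orbital to the ring (every atom in a ring double bond is sp² and brings one electron to the p orbital); the conjugation is uninterrupted.
Counting π electrons: 5 × 2 = 10 from the 5 double-bond units.
10 = 4(2) + 2, which satisfies Hückel's 4n+2 rule.

Aromatic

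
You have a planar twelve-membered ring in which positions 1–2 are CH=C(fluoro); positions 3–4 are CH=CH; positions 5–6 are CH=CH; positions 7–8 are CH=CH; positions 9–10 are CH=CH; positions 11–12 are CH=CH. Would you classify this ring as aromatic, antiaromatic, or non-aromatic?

Every ring atom contributes a p orbital perpendicular to the ring (each doubly-bonded ring atom is sp² with one p-orbital electron), so the π system is cyclic and fully conjugated.
π-electron count: 6 × 2 = 12 from the 6 double-bond units.
12 = 4(3); a planar, fully conjugated 4n system is antiaromatic.

Antiaromatic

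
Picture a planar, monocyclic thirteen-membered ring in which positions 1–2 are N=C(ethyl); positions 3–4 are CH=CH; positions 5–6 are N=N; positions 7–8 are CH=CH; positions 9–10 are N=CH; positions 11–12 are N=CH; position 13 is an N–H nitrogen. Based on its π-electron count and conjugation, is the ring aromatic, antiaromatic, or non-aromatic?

Aromatic

Every ring atom contributes a p orbital perpendicular to the ring (each doubly-bonded ring atom is sp² with one p-orbital electron; each sp² =N– keeps its lone pair in-plane and puts one electron into the π system; the pyrrole-type nitrogen donates its lone pair from the p orbital), so the π system is cyclic and fully conjugated.
π-electron count: 6 × 2 = 12 from the double-bond units + 2 from the NH atom = 14.
Since 14 = 4·3 + 2, the ring meets the 4n+2 criterion.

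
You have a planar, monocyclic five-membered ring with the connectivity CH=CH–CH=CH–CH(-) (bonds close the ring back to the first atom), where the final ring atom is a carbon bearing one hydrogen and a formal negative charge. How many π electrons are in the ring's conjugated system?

6

The p orbitals form a continuous loop: each doubly-bonded ring atom is sp² with one p-orbital electron; the carbanion's lone pair occupies the p orbital. The ring is fully conjugated.
Adding the contributions, 2 × 2 = 4 from the double-bond units + 2 from the CH(-) atom = 6.
(The species described is the cyclopentadienyl anion.)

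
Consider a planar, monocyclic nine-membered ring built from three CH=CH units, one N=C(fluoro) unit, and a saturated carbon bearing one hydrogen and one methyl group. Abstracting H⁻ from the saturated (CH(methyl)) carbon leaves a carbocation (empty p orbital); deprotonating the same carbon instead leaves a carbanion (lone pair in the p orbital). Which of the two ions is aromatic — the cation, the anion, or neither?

The anion

In either ion the ring is fully conjugated: every atom, including the new sp² carbon, supplies a p orbital.
Cation: 4 × 2 + 0 = 8 π electrons → 4(2), antiaromatic.
Anion: 4 × 2 + 2 = 10 π electrons → 4(2)+2, aromatic.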